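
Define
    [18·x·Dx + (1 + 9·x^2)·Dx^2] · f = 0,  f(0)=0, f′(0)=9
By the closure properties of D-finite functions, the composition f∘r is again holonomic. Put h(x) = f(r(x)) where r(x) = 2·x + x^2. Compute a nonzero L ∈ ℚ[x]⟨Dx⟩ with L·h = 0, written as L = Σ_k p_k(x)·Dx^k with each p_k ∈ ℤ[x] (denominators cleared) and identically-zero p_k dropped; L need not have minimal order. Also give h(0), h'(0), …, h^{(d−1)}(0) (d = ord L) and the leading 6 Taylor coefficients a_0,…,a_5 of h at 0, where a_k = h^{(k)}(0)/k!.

L = (-1 + 72·x + 144·x^2 + 108·x^3 + 27·x^4)·Dx + (1 + x + 36·x^2 + 72·x^3 + 45·x^4 + 9·x^5)·Dx^2  (order 2).
h: a_k = 0, 18, 9, -216, -324, 22518/5, …
ICs: h(0) = 0, h′(0) = 18.

f: a_k = 0, 9, 0, -27, 0, 729/5, …
Substitute x→r, Dx→(1/r')Dx; clear ⇒ L₀.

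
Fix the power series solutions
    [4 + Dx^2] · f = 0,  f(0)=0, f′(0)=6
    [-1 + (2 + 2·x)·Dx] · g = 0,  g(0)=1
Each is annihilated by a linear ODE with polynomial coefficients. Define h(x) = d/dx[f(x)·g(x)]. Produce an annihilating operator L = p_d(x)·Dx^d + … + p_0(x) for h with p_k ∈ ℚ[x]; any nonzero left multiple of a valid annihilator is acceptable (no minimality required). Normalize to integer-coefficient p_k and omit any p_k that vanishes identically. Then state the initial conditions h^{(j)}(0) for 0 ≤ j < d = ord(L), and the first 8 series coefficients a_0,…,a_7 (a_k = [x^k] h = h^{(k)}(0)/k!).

L = (413 + 1344·x + 1696·x^2 + 1024·x^3 + 256·x^4) + (-52 - 180·x - 192·x^2 - 64·x^3)·Dx + (76 + 280·x + 396·x^2 + 256·x^3 + 64·x^4)·Dx^2  (order 2).
h: a_k = 6, 6, -57/4, -13/2, 341/64, 603/320, -7687/7680, -17/2688, …
ICs: h(0) = 6, h′(0) = 6.

f: a_k = 0, 6, 0, -4, 0, 4/5, 0, -8/105, …
g: a_k = 1, 1/2, -1/8, 1/16, -5/128, 7/256, -21/1024, 33/2048, …
L₀ := L_f ⊗_s L_g (sym. prod.), ord ≤ 2.
h=h₀': d/dx-closure on L₀ ⇒ L.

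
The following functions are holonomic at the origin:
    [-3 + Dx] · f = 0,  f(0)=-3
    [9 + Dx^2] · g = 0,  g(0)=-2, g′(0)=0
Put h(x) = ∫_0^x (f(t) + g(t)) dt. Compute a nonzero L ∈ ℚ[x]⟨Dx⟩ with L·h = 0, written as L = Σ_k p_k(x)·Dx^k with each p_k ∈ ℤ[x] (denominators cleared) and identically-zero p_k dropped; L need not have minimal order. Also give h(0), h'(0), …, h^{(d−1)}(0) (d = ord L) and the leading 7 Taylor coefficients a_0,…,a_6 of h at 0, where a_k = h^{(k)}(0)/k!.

f: a_k = -3, -9, -27/2, -27/2, -81/8, -243/40, -243/80, …
g: a_k = -2, 0, 9, 0, -27/4, 0, 81/40, …
h₀=f+g: left-lcm gives L₀, ord ≤ 3.
Integrate: L := L₀·Dx.
L = -27·Dx + 9·Dx^2 - 3·Dx^3 + Dx^4  (order 4).
h: a_k = 0, -5, -9/2, -3/2, -27/8, -27/8, -81/80, …
ICs: h(0) = 0, h′(0) = -5, h′′(0) = -9, h′′′(0) = -9.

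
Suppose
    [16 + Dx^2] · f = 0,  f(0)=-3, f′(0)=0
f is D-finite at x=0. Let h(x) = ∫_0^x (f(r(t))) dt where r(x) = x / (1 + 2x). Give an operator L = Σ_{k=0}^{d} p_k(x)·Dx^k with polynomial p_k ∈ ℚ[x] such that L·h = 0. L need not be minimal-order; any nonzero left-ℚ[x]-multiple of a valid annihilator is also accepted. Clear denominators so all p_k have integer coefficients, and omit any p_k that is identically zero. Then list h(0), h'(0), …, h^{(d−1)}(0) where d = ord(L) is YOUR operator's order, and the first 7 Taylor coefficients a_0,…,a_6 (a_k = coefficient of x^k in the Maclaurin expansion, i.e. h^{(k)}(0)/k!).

L = 16·Dx + (4 + 24·x + 48·x^2 + 32·x^3)·Dx^2 + (1 + 8·x + 24·x^2 + 32·x^3 + 16·x^4)·Dx^3  (order 3).
h: a_k = 0, -3, 0, 8, -24, 256/5, -256/3, …
ICs: h(0) = 0, h′(0) = -3, h′′(0) = 0.

f: a_k = -3, 0, 24, 0, -32, 0, 256/15, …
Change of var in L_f (x↦r) gives L₀.
Integrate: L := L₀·Dx.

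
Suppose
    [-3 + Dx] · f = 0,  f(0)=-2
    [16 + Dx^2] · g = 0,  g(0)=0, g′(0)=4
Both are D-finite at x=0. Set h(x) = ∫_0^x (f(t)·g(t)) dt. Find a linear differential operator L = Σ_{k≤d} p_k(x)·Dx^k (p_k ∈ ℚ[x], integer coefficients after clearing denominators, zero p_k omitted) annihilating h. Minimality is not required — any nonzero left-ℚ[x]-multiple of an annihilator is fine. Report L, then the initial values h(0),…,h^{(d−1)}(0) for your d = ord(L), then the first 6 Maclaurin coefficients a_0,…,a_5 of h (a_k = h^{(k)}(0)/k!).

f: a_k = -2, -6, -9, -9, -27/4, -81/20, …
g: a_k = 0, 4, 0, -32/3, 0, 128/15, …
Product ⇒ symmetric product L₀, ord ≤ 2.
h=∫h₀ ⇒ L = L₀·Dx.
L = 25·Dx - 6·Dx^2 + Dx^3  (order 3).
h: a_k = 0, 0, -4, -8, -11/3, 28/5, …
ICs: h(0) = 0, h′(0) = 0, h′′(0) = -8.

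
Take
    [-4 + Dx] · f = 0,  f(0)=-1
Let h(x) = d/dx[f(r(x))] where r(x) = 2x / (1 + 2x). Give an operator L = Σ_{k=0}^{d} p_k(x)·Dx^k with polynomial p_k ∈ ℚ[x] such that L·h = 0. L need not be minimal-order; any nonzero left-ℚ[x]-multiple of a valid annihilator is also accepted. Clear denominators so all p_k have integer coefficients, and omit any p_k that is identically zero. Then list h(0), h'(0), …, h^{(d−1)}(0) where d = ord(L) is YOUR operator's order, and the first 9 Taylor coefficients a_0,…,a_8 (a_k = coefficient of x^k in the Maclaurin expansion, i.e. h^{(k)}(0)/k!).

L = (4 - 8·x) + (-1 - 4·x - 4·x^2)·Dx  (order 1).
h: a_k = -8, -32, 32, 256/3, -896/3, 5632/15, 8704/45, -647168/315, 1697792/315, …
ICs: h(0) = -8.

f: a_k = -1, -4, -8, -32/3, -32/3, -128/15, -256/45, -1024/315, -512/315, …
Change of var in L_f (x↦r) gives L₀.
h=h₀': d/dx-closure on L₀ ⇒ L.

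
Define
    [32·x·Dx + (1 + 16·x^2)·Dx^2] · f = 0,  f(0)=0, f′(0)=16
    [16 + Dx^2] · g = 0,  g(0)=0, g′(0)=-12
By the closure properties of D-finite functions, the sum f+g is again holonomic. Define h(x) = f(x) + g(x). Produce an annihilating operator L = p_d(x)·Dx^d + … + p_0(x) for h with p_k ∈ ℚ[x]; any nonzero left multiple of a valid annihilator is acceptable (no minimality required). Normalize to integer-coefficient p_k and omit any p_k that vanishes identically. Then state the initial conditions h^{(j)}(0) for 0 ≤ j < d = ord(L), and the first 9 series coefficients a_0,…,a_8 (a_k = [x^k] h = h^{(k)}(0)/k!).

L = (-5632·x + 114688·x^3 + 131072·x^5)·Dx + (-16 + 1792·x^2 + 36864·x^4 + 65536·x^6)·Dx^2 + (-352·x + 7168·x^3 + 8192·x^5)·Dx^3 + (-1 + 112·x^2 + 2304·x^4 + 4096·x^6)·Dx^4  (order 4).
h: a_k = 0, 4, 0, -160/3, 0, 3968/5, 0, -140288/15, 0, …
ICs: h(0) = 0, h′(0) = 4, h′′(0) = 0, h′′′(0) = -320.

f: a_k = 0, 16, 0, -256/3, 0, 4096/5, 0, -65536/7, 0, …
g: a_k = 0, -12, 0, 32, 0, -128/5, 0, 1024/105, 0, …
h₀=f+g: left-lcm gives L₀, ord ≤ 4.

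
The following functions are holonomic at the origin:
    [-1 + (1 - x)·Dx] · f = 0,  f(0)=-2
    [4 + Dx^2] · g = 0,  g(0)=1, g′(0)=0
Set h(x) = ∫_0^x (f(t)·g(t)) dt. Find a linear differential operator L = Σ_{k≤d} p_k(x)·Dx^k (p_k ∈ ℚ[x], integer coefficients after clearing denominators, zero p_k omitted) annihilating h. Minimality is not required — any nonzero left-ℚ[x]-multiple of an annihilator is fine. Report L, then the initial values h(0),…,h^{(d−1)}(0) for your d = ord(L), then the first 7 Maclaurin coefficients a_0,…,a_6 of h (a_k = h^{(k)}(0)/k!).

f: a_k = -2, -2, -2, -2, -2, -2, -2, …
g: a_k = 1, 0, -2, 0, 2/3, 0, -4/45, …
Product ⇒ symmetric product L₀, ord ≤ 2.
h=∫h₀ ⇒ L = L₀·Dx.
L = (-4 + 4·x)·Dx + 2·Dx^2 + (-1 + x)·Dx^3  (order 3).
h: a_k = 0, -2, -1, 2/3, 1/2, 2/15, 1/9, …
ICs: h(0) = 0, h′(0) = -2, h′′(0) = -2.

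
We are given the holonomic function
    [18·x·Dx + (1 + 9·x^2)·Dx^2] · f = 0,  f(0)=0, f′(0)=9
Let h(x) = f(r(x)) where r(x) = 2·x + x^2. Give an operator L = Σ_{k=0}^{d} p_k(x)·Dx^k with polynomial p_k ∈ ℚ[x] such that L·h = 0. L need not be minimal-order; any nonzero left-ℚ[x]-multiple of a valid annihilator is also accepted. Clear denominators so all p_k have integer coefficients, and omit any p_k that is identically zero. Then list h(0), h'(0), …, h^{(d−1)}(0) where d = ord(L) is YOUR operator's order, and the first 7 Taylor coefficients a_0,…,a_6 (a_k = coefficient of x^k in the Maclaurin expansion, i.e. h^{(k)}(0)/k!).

L = (-1 + 72·x + 144·x^2 + 108·x^3 + 27·x^4)·Dx + (1 + x + 36·x^2 + 72·x^3 + 45·x^4 + 9·x^5)·Dx^2  (order 2).
h: a_k = 0, 18, 9, -216, -324, 22518/5, 11637, …
ICs: h(0) = 0, h′(0) = 18.

f: a_k = 0, 9, 0, -27, 0, 729/5, 0, …
h₀=f(r): pull back L_f along r ⇒ L₀.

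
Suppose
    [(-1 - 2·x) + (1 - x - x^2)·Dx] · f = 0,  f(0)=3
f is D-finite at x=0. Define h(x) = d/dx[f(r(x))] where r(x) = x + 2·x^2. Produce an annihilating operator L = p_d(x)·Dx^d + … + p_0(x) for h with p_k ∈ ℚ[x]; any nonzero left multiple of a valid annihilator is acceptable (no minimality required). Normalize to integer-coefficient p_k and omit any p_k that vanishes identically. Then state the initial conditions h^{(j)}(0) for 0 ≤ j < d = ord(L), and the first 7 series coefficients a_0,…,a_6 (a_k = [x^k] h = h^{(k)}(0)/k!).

L = (8 + 42·x + 126·x^2 + 208·x^3 + 408·x^4 + 480·x^5 + 320·x^6) + (-1 - 5·x - 3·x^2 + 18·x^3 + 80·x^4 + 120·x^5 + 112·x^6 + 64·x^7)·Dx  (order 1).
h: a_k = 3, 24, 99, 372, 1260, 4266, 13797, …
ICs: h(0) = 3.

f: a_k = 3, 3, 6, 9, 15, 24, 39, …
Substitute x→r, Dx→(1/r')Dx; clear ⇒ L₀.
h=h₀': d/dx-closure on L₀ ⇒ L.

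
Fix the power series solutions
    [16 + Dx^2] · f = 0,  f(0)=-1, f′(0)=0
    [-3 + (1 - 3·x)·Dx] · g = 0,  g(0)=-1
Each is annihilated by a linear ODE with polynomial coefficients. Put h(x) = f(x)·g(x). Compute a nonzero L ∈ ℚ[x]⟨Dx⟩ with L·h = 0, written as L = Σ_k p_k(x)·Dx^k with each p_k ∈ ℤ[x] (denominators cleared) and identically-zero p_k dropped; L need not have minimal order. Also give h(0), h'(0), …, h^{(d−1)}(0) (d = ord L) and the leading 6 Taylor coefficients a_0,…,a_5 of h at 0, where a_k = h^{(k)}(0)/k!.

f: a_k = -1, 0, 8, 0, -32/3, 0, …
g: a_k = -1, -3, -9, -27, -81, -243, …
L₀ := L_f ⊗_s L_g (sym. prod.), ord ≤ 2.
L = (-16 + 48·x) + 6·Dx + (-1 + 3·x)·Dx^2  (order 2).
h: a_k = 1, 3, 1, 3, 59/3, 59, …
ICs: h(0) = 1, h′(0) = 3.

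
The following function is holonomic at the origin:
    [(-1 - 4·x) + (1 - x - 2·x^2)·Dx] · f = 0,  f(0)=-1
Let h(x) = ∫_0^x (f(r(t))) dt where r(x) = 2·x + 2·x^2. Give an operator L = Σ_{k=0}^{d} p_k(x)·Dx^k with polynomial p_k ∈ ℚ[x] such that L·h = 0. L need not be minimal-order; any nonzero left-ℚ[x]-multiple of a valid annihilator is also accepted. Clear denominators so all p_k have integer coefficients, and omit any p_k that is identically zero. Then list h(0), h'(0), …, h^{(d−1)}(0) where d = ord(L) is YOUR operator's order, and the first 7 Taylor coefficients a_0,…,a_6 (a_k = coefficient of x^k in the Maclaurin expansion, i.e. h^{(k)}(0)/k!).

f: a_k = -1, -1, -3, -5, -11, -21, -43, …
Change of var in L_f (x↦r) gives L₀.
Integrate: L := L₀·Dx.
L = (2 + 20·x + 48·x^2 + 32·x^3)·Dx + (-1 + 2·x + 10·x^2 + 16·x^3 + 8·x^4)·Dx^2  (order 2).
h: a_k = 0, -1, -1, -14/3, -16, -308/5, -748/3, …
ICs: h(0) = 0, h′(0) = -1.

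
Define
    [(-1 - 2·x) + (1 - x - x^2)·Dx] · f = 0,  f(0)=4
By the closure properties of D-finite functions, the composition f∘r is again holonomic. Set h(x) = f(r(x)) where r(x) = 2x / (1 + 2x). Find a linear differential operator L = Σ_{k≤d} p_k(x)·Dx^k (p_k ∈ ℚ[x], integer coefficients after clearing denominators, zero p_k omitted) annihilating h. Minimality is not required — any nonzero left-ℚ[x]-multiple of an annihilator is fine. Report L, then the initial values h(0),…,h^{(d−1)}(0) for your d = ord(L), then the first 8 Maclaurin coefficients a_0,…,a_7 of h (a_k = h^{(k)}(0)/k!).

f: a_k = 4, 4, 8, 12, 20, 32, 52, 84, …
h₀=f(r): pull back L_f along r ⇒ L₀.
L = (2 + 12·x) + (-1 - 4·x + 8·x^3)·Dx  (order 1).
h: a_k = 4, 8, 16, 0, 64, -128, 512, -1536, …
ICs: h(0) = 4.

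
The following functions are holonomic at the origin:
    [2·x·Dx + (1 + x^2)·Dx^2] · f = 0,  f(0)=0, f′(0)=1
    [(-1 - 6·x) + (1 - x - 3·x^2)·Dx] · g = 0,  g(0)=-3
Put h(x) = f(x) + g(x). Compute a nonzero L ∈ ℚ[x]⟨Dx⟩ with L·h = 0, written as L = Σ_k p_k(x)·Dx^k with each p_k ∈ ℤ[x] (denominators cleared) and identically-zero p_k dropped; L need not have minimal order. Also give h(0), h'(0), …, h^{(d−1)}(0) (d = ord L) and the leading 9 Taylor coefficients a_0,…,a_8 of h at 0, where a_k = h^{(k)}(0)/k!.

f: a_k = 0, 1, 0, -1/3, 0, 1/5, 0, -1/7, 0, …
g: a_k = -3, -3, -12, -21, -57, -120, -291, -651, -1524, …
f+g: L₀ = lclm(L_f,L_g), ord ≤ 2+1.
L = (8 - 32·x - 300·x^2 - 504·x^3 - 1134·x^4 - 162·x^6)·Dx + (-22 - 148·x - 184·x^2 - 576·x^3 - 441·x^4 - 918·x^5 - 27·x^6 - 162·x^7)·Dx^2 + (4 + 6·x + 18·x^2 - 60·x^3 - 85·x^4 - 75·x^5 - 126·x^6 - 9·x^7 - 27·x^8)·Dx^3  (order 3).
h: a_k = -3, -2, -12, -64/3, -57, -599/5, -291, -4558/7, -1524, …
ICs: h(0) = -3, h′(0) = -2, h′′(0) = -24.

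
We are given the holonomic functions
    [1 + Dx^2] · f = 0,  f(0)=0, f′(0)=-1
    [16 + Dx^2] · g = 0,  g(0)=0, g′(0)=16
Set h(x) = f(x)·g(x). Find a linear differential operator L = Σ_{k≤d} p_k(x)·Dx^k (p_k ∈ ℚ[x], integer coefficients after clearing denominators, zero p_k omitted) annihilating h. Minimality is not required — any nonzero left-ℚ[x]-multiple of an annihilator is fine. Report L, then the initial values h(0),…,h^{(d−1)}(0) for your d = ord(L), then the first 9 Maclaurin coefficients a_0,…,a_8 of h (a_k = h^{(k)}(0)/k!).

f: a_k = 0, -1, 0, 1/6, 0, -1/120, 0, 1/5040, 0, …
g: a_k = 0, 16, 0, -128/3, 0, 512/15, 0, -4096/315, 0, …
L₀ := L_f ⊗_s L_g (sym. prod.), ord ≤ 4.
L = 225 + 34·Dx^2 + Dx^4  (order 4).
h: a_k = 0, 0, -16, 0, 136/3, 0, -1862/45, 0, 6001/315, …
ICs: h(0) = 0, h′(0) = 0, h′′(0) = -32, h′′′(0) = 0.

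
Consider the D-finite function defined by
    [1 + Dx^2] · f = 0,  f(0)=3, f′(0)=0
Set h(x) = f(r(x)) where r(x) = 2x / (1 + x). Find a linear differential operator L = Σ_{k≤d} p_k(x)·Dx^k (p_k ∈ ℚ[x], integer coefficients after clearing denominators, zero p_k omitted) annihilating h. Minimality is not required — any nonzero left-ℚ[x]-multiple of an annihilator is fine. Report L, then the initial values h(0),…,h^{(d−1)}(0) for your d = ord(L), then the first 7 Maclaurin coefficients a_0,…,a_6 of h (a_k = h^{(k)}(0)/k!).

L = 4 + (2 + 6·x + 6·x^2 + 2·x^3)·Dx + (1 + 4·x + 6·x^2 + 4·x^3 + x^4)·Dx^2  (order 2).
h: a_k = 3, 0, -6, 12, -16, 16, -154/15, …
ICs: h(0) = 3, h′(0) = 0.

f: a_k = 3, 0, -3/2, 0, 1/8, 0, -1/240, …
h₀=f(r): pull back L_f along r ⇒ L₀.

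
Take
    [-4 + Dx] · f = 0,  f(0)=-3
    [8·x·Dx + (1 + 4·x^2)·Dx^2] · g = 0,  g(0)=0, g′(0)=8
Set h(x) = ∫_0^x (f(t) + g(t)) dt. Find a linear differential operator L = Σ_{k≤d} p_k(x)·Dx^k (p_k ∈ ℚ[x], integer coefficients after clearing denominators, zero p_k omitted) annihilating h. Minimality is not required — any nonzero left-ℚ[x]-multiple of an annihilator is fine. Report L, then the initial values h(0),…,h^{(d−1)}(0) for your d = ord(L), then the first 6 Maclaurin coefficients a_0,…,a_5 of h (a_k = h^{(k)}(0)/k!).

L = (8 - 32·x - 96·x^2 - 128·x^3)·Dx^2 + (-6 - 8·x^2 - 64·x^4)·Dx^3 + (1 + 2·x + 8·x^2 + 8·x^3 + 16·x^4)·Dx^4  (order 4).
h: a_k = 0, -3, -2, -8, -32/3, -32/5, …
ICs: h(0) = 0, h′(0) = -3, h′′(0) = -4, h′′′(0) = -48.

f: a_k = -3, -12, -24, -32, -32, -128/5, …
g: a_k = 0, 8, 0, -32/3, 0, 128/5, …
f+g: L₀ = lclm(L_f,L_g), ord ≤ 1+2.
Integrate: L := L₀·Dx.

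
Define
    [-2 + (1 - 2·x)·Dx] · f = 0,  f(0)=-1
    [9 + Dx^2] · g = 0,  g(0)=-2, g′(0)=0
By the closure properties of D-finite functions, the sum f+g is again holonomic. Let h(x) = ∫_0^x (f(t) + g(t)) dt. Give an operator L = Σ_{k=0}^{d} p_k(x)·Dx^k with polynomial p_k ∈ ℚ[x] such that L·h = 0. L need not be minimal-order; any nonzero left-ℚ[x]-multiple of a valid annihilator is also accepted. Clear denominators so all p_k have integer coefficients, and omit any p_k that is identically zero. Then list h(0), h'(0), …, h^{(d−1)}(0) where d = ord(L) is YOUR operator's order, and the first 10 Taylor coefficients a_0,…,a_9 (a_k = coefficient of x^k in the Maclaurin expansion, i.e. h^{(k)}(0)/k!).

f: a_k = -1, -2, -4, -8, -16, -32, -64, -128, -256, -512, …
g: a_k = -2, 0, 9, 0, -27/4, 0, 81/40, 0, -729/2240, 0, …
L₀ := lclm(L_f,L_g); ord L₀ ≤ 1+2.
h=∫₀ˣh₀: take L = L₀·Dx.
L = (594 - 648·x + 648·x^2)·Dx + (-153 + 630·x - 972·x^2 + 648·x^3)·Dx^2 + (66 - 72·x + 72·x^2)·Dx^3 + (-17 + 70·x - 108·x^2 + 72·x^3)·Dx^4  (order 4).
h: a_k = 0, -3, -1, 5/3, -2, -91/20, -16/3, -2479/280, -16, -574169/20160, …
ICs: h(0) = 0, h′(0) = -3, h′′(0) = -2, h′′′(0) = 10.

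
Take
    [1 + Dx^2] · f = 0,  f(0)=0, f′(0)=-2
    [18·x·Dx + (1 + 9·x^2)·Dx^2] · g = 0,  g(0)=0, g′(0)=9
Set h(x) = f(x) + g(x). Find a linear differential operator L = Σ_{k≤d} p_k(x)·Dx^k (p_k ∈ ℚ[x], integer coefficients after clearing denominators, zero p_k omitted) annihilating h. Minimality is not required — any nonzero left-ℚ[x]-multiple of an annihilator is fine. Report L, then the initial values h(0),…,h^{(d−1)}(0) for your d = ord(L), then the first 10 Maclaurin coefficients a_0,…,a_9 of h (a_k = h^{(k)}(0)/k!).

f: a_k = 0, -2, 0, 1/3, 0, -1/60, 0, 1/2520, 0, -1/181440, …
g: a_k = 0, 9, 0, -27, 0, 729/5, 0, -6561/7, 0, 6561, …
Weyl lclm of L_f,L_g ⇒ L₀ (ord ≤ 4).
L = (-1926·x + 17820·x^3 + 1458·x^5)·Dx + (-17 + 351·x^2 + 4617·x^4 + 729·x^6)·Dx^2 + (-1926·x + 17820·x^3 + 1458·x^5)·Dx^3 + (-17 + 351·x^2 + 4617·x^4 + 729·x^6)·Dx^4  (order 4).
h: a_k = 0, 7, 0, -80/3, 0, 8747/60, 0, -2361959/2520, 0, 1190427839/181440, …
ICs: h(0) = 0, h′(0) = 7, h′′(0) = 0, h′′′(0) = -160.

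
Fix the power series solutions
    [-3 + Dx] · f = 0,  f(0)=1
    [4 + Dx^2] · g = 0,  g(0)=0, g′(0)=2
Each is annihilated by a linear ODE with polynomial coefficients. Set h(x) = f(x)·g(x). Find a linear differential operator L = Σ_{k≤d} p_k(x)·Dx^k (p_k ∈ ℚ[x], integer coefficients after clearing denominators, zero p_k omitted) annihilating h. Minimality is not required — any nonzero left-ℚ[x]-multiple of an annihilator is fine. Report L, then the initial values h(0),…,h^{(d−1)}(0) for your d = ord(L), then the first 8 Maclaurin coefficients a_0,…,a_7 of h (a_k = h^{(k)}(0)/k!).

L = 13 - 6·Dx + Dx^2  (order 2).
h: a_k = 0, 2, 6, 23/3, 5, 61/60, -23/20, -3277/2520, …
ICs: h(0) = 0, h′(0) = 2.

f: a_k = 1, 3, 9/2, 9/2, 27/8, 81/40, 81/80, 243/560, …
g: a_k = 0, 2, 0, -4/3, 0, 4/15, 0, -8/315, …
Product ⇒ symmetric product L₀, ord ≤ 2.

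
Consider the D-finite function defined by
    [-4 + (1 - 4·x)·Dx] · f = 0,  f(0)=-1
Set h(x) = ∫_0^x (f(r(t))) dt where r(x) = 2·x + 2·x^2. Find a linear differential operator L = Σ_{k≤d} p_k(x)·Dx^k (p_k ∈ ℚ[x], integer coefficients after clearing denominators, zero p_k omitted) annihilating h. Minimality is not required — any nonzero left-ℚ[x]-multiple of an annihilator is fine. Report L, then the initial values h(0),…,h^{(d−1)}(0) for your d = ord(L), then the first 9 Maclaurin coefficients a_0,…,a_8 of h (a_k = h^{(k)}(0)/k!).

f: a_k = -1, -4, -16, -64, -256, -1024, -4096, -16384, -65536, …
h₀=f(r): pull back L_f along r ⇒ L₀.
∫: right-multiply L₀ by Dx.
L = (8 + 16·x)·Dx + (-1 + 8·x + 8·x^2)·Dx^2  (order 2).
h: a_k = 0, -1, -4, -24, -160, -5696/5, -8448, -451072/7, -501760, …
ICs: h(0) = 0, h′(0) = -1.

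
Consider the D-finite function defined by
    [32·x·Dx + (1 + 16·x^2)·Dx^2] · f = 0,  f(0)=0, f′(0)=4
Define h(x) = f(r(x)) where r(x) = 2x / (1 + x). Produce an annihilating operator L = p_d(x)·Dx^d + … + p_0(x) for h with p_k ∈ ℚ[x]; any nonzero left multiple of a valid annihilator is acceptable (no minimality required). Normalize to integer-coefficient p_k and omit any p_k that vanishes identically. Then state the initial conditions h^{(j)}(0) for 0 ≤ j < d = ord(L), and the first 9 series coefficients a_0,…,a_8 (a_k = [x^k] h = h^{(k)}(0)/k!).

f: a_k = 0, 4, 0, -64/3, 0, 1024/5, 0, -16384/7, 0, …
Substitute x→r, Dx→(1/r')Dx; clear ⇒ L₀.
L = (2 + 130·x)·Dx + (1 + 2·x + 65·x^2)·Dx^2  (order 2).
h: a_k = 0, 8, -8, -488/3, 504, 27688/5, -93208/3, -1426888/7, 1871352, …
ICs: h(0) = 0, h′(0) = 8.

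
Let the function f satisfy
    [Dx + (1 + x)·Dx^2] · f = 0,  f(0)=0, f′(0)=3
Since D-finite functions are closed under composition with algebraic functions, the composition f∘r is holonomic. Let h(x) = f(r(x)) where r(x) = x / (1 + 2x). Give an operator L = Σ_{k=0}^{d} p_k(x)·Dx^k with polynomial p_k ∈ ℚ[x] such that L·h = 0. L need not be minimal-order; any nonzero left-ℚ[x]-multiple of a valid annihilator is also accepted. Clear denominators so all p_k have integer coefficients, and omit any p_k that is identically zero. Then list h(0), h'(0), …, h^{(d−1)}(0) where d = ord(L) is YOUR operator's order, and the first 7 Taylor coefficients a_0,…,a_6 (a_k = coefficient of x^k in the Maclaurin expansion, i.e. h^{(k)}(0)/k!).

L = (5 + 12·x)·Dx + (1 + 5·x + 6·x^2)·Dx^2  (order 2).
h: a_k = 0, 3, -15/2, 19, -195/4, 633/5, -665/2, …
ICs: h(0) = 0, h′(0) = 3.

f: a_k = 0, 3, -3/2, 1, -3/4, 3/5, -1/2, …
L₀ from L_f via x↦r, Dx↦r'^{-1}Dx.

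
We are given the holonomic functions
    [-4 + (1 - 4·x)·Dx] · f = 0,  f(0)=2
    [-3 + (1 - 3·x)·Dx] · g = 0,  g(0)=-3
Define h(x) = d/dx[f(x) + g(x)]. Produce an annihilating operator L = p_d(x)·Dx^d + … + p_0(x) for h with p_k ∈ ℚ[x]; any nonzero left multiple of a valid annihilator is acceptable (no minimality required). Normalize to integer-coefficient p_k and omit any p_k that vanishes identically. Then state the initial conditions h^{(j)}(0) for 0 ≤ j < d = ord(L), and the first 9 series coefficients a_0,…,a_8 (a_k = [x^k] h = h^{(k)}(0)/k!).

L = 72 + (-21 + 72·x)·Dx + (1 - 7·x + 12·x^2)·Dx^2  (order 2).
h: a_k = -1, 10, 141, 1076, 6595, 36030, 183449, 891112, 4187151, …
ICs: h(0) = -1, h′(0) = 10.

f: a_k = 2, 8, 32, 128, 512, 2048, 8192, 32768, 131072, …
g: a_k = -3, -9, -27, -81, -243, -729, -2187, -6561, -19683, …
f+g: L₀ = lclm(L_f,L_g), ord ≤ 1+1.
h₀' ⇒ L via d/dx closure of L₀.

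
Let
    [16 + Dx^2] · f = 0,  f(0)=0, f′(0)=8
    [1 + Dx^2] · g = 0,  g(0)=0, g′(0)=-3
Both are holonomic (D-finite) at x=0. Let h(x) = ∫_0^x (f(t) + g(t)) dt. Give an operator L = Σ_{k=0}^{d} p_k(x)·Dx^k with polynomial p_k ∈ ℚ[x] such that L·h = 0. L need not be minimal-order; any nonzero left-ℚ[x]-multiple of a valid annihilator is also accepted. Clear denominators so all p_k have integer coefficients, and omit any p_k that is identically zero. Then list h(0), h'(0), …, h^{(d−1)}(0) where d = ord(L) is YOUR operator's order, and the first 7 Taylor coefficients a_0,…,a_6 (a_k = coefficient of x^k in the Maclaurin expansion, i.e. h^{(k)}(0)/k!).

L = 16·Dx + 17·Dx^3 + Dx^5  (order 5).
h: a_k = 0, 0, 5/2, 0, -125/24, 0, 409/144, …
ICs: h(0) = 0, h′(0) = 0, h′′(0) = 5, h′′′(0) = 0, h′′′′(0) = -125.

f: a_k = 0, 8, 0, -64/3, 0, 256/15, 0, …
g: a_k = 0, -3, 0, 1/2, 0, -1/40, 0, …
f+g: L₀ = lclm(L_f,L_g), ord ≤ 2+2.
h=∫h₀ ⇒ L = L₀·Dx.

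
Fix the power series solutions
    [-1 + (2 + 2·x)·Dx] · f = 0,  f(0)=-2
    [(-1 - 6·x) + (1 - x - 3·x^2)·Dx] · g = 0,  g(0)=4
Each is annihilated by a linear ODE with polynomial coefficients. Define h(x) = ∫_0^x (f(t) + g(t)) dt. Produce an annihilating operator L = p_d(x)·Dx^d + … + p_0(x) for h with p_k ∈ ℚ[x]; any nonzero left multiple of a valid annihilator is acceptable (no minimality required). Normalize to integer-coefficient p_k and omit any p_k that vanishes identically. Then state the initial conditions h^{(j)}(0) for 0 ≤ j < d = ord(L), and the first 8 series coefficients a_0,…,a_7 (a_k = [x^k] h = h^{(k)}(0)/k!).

f: a_k = -2, -1, 1/4, -1/8, 5/64, -7/128, 21/512, -33/1024, …
g: a_k = 4, 4, 16, 28, 76, 160, 388, 868, …
h₀=f+g: left-lcm gives L₀, ord ≤ 2.
∫: right-multiply L₀ by Dx.
L = (17 + 57·x + 135·x^2 + 90·x^3)·Dx + (-33 - 134·x - 387·x^2 - 510·x^3 - 225·x^4)·Dx^2 + (2 + 30·x + 22·x^2 - 126·x^3 - 210·x^4 - 90·x^5)·Dx^3  (order 3).
h: a_k = 0, 2, 3/2, 65/12, 223/32, 4869/320, 20473/768, 198677/3584, …
ICs: h(0) = 0, h′(0) = 2, h′′(0) = 3.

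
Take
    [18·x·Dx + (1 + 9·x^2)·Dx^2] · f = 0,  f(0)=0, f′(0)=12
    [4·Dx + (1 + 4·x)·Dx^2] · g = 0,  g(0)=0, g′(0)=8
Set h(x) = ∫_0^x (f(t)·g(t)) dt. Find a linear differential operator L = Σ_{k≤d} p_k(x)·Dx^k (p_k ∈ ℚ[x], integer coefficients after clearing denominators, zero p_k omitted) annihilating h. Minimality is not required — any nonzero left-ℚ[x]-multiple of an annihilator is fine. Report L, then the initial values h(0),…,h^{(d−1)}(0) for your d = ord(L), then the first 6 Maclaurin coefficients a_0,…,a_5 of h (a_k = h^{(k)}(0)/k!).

L = (2448 + 17280·x + 76464·x^2 + 518400·x^3 + 1399680·x^4 + 2426112·x^5 + 1679616·x^7)·Dx^2 + (452 + 10800·x + 98028·x^2 + 491184·x^3 + 1840320·x^4 + 4339008·x^5 + 6531840·x^6 + 1259712·x^7 + 5878656·x^8)·Dx^3 + (136 + 1912·x + 18576·x^2 + 103608·x^3 + 389448·x^4 + 1100304·x^5 + 2239488·x^6 + 3277584·x^7 + 1259712·x^8 + 3359232·x^9)·Dx^4 + (13 + 176·x + 1234·x^2 + 6048·x^3 + 22833·x^4 + 68688·x^5 + 154224·x^6 + 279936·x^7 + 399492·x^8 + 209952·x^9 + 419904·x^10)·Dx^5  (order 5).
h: a_k = 0, 0, 0, 32, -48, 224/5, …
ICs: h(0) = 0, h′(0) = 0, h′′(0) = 0, h′′′(0) = 192, h′′′′(0) = -1152.

f: a_k = 0, 12, 0, -36, 0, 972/5, …
g: a_k = 0, 8, -16, 128/3, -128, 2048/5, …
h₀=f·g: eliminate ⇒ L₀, order ≤ 2·2.
Integrate: L := L₀·Dx.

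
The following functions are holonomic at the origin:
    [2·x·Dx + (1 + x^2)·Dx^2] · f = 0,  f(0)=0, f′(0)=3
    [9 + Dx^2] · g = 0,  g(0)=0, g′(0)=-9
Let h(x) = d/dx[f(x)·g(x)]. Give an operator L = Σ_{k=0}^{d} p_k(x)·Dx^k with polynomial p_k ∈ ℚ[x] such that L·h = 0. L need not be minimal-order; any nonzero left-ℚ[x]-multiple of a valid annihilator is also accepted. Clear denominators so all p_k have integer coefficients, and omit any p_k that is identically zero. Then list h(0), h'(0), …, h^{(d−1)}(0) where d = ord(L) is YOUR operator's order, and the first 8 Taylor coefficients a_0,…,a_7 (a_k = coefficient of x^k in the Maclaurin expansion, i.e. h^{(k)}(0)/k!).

L = (20358 + 86886·x^2 + 157437·x^4 + 155520·x^6 + 96228·x^8 + 36450·x^10 + 6561·x^12) + (6372·x + 25596·x^3 + 39960·x^5 + 32400·x^7 + 14580·x^9 + 2916·x^11)·Dx + (3432 + 15828·x^2 + 31110·x^4 + 33588·x^6 + 22032·x^8 + 8424·x^10 + 1458·x^12)·Dx^2 + (708·x + 2844·x^3 + 4440·x^5 + 3600·x^7 + 1620·x^9 + 324·x^11)·Dx^3 + (130 + 686·x^2 + 1513·x^4 + 1812·x^6 + 1260·x^8 + 486·x^10 + 81·x^12)·Dx^4  (order 4).
h: a_k = 0, -54, 0, 198, 0, -891/4, 0, 351/2, …
ICs: h(0) = 0, h′(0) = -54, h′′(0) = 0, h′′′(0) = 1188.

f: a_k = 0, 3, 0, -1, 0, 3/5, 0, -3/7, …
g: a_k = 0, -9, 0, 27/2, 0, -243/40, 0, 729/560, …
Product ⇒ symmetric product L₀, ord ≤ 4.
Differentiate: ansatz ord ≤ ord L₀ ⇒ L.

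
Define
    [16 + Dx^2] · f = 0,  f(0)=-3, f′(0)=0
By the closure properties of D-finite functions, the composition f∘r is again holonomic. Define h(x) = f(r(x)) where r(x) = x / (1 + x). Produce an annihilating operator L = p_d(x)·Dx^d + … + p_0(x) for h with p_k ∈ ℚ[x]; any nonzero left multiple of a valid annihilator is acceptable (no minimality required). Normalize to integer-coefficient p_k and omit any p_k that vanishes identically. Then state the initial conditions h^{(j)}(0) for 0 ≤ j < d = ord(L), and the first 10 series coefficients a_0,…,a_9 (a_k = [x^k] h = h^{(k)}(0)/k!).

L = 16 + (2 + 6·x + 6·x^2 + 2·x^3)·Dx + (1 + 4·x + 6·x^2 + 4·x^3 + x^4)·Dx^2  (order 2).
h: a_k = -3, 0, 24, -48, 40, 32, -2744/15, 1968/5, -12568/21, 71744/105, …
ICs: h(0) = -3, h′(0) = 0.

f: a_k = -3, 0, 24, 0, -32, 0, 256/15, 0, -512/105, 0, …
Change of var in L_f (x↦r) gives L₀.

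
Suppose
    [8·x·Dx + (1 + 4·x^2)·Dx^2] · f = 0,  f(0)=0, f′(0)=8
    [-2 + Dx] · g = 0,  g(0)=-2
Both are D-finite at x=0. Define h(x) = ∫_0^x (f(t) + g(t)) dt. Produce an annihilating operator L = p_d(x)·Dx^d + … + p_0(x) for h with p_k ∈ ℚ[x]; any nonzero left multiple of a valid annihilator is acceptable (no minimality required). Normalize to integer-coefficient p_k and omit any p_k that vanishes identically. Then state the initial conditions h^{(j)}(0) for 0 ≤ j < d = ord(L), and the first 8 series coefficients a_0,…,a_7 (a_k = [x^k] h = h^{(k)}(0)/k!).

L = (8 - 32·x - 32·x^2)·Dx^2 + (-6 + 12·x + 8·x^2 - 16·x^3)·Dx^3 + (1 + 2·x + 4·x^2 + 8·x^3)·Dx^4  (order 4).
h: a_k = 0, -2, 2, -4/3, -10/3, -4/15, 188/45, -8/315, …
ICs: h(0) = 0, h′(0) = -2, h′′(0) = 4, h′′′(0) = -8.

f: a_k = 0, 8, 0, -32/3, 0, 128/5, 0, -512/7, …
g: a_k = -2, -4, -4, -8/3, -4/3, -8/15, -8/45, -16/315, …
f+g: L₀ = lclm(L_f,L_g), ord ≤ 2+1.
h=∫₀ˣh₀: take L = L₀·Dx.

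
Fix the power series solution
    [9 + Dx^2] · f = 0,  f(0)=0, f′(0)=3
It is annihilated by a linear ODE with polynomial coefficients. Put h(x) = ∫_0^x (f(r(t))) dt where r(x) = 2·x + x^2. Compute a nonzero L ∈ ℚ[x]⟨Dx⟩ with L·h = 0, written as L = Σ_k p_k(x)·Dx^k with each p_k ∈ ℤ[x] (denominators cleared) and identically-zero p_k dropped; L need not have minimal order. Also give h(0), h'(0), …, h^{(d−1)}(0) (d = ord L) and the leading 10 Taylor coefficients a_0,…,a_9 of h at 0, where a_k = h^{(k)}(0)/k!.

L = (36 + 108·x + 108·x^2 + 36·x^3)·Dx - Dx^2 + (1 + x)·Dx^3  (order 3).
h: a_k = 0, 0, 3, 1, -9, -54/5, 63/10, 45/2, 1863/140, -63/5, …
ICs: h(0) = 0, h′(0) = 0, h′′(0) = 6.

f: a_k = 0, 3, 0, -9/2, 0, 81/40, 0, -243/560, 0, 243/4480, …
Change of var in L_f (x↦r) gives L₀.
h=∫₀ˣh₀: take L = L₀·Dx.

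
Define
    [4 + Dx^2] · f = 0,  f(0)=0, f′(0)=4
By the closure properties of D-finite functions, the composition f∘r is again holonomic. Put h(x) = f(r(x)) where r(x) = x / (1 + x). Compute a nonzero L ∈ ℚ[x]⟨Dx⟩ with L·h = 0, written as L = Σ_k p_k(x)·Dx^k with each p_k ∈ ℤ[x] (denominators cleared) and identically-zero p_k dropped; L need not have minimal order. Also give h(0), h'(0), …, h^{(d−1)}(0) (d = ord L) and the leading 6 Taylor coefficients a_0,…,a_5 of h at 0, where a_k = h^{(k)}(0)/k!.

f: a_k = 0, 4, 0, -8/3, 0, 8/15, …
Change of var in L_f (x↦r) gives L₀.
L = 4 + (2 + 6·x + 6·x^2 + 2·x^3)·Dx + (1 + 4·x + 6·x^2 + 4·x^3 + x^4)·Dx^2  (order 2).
h: a_k = 0, 4, -4, 4/3, 4, -172/15, …
ICs: h(0) = 0, h′(0) = 4.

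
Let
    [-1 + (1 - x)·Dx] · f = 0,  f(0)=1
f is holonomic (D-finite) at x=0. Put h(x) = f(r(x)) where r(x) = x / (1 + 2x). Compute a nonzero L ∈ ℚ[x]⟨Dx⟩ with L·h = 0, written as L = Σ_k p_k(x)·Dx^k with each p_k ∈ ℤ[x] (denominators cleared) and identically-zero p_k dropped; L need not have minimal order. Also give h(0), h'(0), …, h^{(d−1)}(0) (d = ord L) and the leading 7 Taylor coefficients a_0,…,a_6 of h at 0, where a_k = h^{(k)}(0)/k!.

L = -1 + (1 + 3·x + 2·x^2)·Dx  (order 1).
h: a_k = 1, 1, -1, 1, -1, 1, -1, …
ICs: h(0) = 1.

f: a_k = 1, 1, 1, 1, 1, 1, 1, …
Substitute x→r, Dx→(1/r')Dx; clear ⇒ L₀.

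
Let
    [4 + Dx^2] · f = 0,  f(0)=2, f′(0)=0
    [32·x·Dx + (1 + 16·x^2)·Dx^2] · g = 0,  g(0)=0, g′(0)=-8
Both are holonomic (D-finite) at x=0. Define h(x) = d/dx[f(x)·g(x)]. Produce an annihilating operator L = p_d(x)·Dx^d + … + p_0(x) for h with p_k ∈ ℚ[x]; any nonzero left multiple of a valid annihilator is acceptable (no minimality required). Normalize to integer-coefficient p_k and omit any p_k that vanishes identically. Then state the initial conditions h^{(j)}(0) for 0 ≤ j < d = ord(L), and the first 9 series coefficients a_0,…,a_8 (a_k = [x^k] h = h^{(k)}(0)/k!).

L = (62288 + 2213376·x^2 + 73428992·x^4 + 58982400·x^6 + 3145728·x^8 - 167772160·x^10 + 268435456·x^12) + (35072·x + 2871296·x^3 + 39976960·x^5 + 52428800·x^7 + 83886080·x^9 + 268435456·x^11)·Dx + (15912 + 579328·x^2 + 18954240·x^4 + 19529728·x^6 + 9961472·x^8 - 16777216·x^10 + 134217728·x^12)·Dx^2 + (8768·x + 717824·x^3 + 9994240·x^5 + 13107200·x^7 + 20971520·x^9 + 67108864·x^11)·Dx^3 + (85 + 6496·x^2 + 149248·x^4 + 1196032·x^6 + 2293760·x^8 + 6291456·x^10 + 16777216·x^12)·Dx^4  (order 4).
h: a_k = -16, 0, 352, 0, -15008/3, 0, 3483584/45, 0, -25663712/21, …
ICs: h(0) = -16, h′(0) = 0, h′′(0) = 704, h′′′(0) = 0.

f: a_k = 2, 0, -4, 0, 4/3, 0, -8/45, 0, 4/315, …
g: a_k = 0, -8, 0, 128/3, 0, -2048/5, 0, 32768/7, 0, …
h₀=f·g: eliminate ⇒ L₀, order ≤ 2·2.
h=h₀': d/dx-closure on L₀ ⇒ L.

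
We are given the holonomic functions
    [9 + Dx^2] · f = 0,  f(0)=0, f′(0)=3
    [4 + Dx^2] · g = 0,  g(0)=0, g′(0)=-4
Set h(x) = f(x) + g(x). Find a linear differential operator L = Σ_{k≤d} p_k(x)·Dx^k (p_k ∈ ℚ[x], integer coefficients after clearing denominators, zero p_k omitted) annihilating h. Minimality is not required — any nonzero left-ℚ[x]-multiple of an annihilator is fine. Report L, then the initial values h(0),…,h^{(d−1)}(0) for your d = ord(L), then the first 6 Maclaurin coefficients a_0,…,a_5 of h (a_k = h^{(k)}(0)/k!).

L = 36 + 13·Dx^2 + Dx^4  (order 4).
h: a_k = 0, -1, 0, -11/6, 0, 179/120, …
ICs: h(0) = 0, h′(0) = -1, h′′(0) = 0, h′′′(0) = -11.

f: a_k = 0, 3, 0, -9/2, 0, 81/40, …
g: a_k = 0, -4, 0, 8/3, 0, -8/15, …
Sum ⇒ L₀ = lclm(L_f,L_g) in ℚ(x)⟨Dx⟩.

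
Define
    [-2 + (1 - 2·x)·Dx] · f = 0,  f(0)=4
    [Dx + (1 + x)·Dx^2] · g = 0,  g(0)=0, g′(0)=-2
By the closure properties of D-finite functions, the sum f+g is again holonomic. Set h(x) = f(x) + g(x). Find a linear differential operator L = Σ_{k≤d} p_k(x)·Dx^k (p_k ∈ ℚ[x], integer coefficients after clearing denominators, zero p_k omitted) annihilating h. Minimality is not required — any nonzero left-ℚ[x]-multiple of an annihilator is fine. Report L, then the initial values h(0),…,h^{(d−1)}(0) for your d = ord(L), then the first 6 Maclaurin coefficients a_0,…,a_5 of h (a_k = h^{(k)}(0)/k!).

f: a_k = 4, 8, 16, 32, 64, 128, …
g: a_k = 0, -2, 1, -2/3, 1/2, -2/5, …
L₀ := lclm(L_f,L_g); ord L₀ ≤ 1+2.
L = (32 + 8·x)·Dx + (22 + 56·x + 16·x^2)·Dx^2 + (-5 + 3·x + 12·x^2 + 4·x^3)·Dx^3  (order 3).
h: a_k = 4, 6, 17, 94/3, 129/2, 638/5, …
ICs: h(0) = 4, h′(0) = 6, h′′(0) = 34.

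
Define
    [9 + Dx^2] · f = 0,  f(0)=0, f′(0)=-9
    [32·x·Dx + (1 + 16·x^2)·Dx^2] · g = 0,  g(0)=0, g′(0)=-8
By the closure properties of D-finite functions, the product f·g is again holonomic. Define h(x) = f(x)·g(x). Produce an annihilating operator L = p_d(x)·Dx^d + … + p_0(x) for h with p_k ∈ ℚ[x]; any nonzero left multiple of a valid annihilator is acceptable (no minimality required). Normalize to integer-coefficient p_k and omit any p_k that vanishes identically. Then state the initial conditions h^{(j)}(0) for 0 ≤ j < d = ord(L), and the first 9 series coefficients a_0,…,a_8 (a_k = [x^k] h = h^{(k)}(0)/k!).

f: a_k = 0, -9, 0, 27/2, 0, -243/40, 0, 729/560, 0, …
g: a_k = 0, -8, 0, 128/3, 0, -2048/5, 0, 32768/7, 0, …
L₀ := L_f ⊗_s L_g (sym. prod.), ord ≤ 4.
L = (16425 + 696384·x^2 + 2778624·x^4 + 11943936·x^6 + 47775744·x^8) + (23616·x + 543744·x^3 + 3981312·x^5 + 21233664·x^7)·Dx + (2050 + 87168·x^2 + 470016·x^4 + 2654208·x^6 + 10616832·x^8)·Dx^2 + (2624·x + 60416·x^3 + 442368·x^5 + 2359296·x^7)·Dx^3 + (25 + 1088·x^2 + 17920·x^4 + 147456·x^6 + 589824·x^8)·Dx^4  (order 4).
h: a_k = 0, 0, 72, 0, -492, 0, 4311, 0, -95859/2, …
ICs: h(0) = 0, h′(0) = 0, h′′(0) = 144, h′′′(0) = 0.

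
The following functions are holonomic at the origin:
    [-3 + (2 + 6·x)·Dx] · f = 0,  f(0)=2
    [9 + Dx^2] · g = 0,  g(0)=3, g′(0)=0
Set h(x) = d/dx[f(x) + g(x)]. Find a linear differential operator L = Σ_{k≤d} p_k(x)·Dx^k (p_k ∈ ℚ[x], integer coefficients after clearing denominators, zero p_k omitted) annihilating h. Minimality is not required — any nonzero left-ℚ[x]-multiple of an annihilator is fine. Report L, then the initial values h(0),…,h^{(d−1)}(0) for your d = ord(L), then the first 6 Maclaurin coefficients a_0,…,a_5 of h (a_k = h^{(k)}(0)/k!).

L = (-513 - 648·x - 972·x^2) + (-126 - 810·x - 1944·x^2 - 1944·x^3)·Dx + (-57 - 72·x - 108·x^2)·Dx^2 + (-14 - 90·x - 216·x^2 - 216·x^3)·Dx^3  (order 3).
h: a_k = 3, -63/2, 81/8, 243/16, 8505/128, -252963/1280, …
ICs: h(0) = 3, h′(0) = -63/2, h′′(0) = 81/4.

f: a_k = 2, 3, -9/4, 27/8, -405/64, 1701/128, …
g: a_k = 3, 0, -27/2, 0, 81/8, 0, …
f+g: L₀ = lclm(L_f,L_g), ord ≤ 1+2.
Differentiate: ansatz ord ≤ ord L₀ ⇒ L.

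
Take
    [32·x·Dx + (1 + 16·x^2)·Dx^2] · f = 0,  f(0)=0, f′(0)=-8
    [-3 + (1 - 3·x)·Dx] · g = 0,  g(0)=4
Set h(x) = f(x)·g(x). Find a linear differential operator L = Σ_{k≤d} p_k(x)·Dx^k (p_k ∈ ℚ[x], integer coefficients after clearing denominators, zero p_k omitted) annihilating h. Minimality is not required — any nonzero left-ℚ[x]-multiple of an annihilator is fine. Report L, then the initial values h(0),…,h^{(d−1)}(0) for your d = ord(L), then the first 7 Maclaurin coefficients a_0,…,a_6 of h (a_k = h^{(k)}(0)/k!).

L = 96·x + (6 - 32·x + 192·x^2)·Dx + (-1 + 3·x - 16·x^2 + 48·x^3)·Dx^2  (order 2).
h: a_k = 0, -32, -96, -352/3, -352, -13472/5, -40416/5, …
ICs: h(0) = 0, h′(0) = -32.

f: a_k = 0, -8, 0, 128/3, 0, -2048/5, 0, …
g: a_k = 4, 12, 36, 108, 324, 972, 2916, …
Sym-product of L_f,L_g gives L₀ (≤ ord 2).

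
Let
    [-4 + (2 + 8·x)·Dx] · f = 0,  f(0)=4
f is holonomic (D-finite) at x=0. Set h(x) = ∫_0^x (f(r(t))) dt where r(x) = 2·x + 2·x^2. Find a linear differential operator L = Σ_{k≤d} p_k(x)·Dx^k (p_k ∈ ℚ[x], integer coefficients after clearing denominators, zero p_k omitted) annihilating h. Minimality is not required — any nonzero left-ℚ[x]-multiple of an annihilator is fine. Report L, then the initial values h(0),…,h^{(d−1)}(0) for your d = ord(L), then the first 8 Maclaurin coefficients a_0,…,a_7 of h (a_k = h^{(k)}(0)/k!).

f: a_k = 4, 8, -8, 16, -40, 112, -336, 1056, …
f∘r: x↦r, Dx↦Dx/r' in L_f ⇒ L₀.
Integrate: L := L₀·Dx.
L = (-4 - 8·x)·Dx + (1 + 8·x + 8·x^2)·Dx^2  (order 2).
h: a_k = 0, 4, 8, -16/3, 16, -288/5, 704/3, -7296/7, …
ICs: h(0) = 0, h′(0) = 4.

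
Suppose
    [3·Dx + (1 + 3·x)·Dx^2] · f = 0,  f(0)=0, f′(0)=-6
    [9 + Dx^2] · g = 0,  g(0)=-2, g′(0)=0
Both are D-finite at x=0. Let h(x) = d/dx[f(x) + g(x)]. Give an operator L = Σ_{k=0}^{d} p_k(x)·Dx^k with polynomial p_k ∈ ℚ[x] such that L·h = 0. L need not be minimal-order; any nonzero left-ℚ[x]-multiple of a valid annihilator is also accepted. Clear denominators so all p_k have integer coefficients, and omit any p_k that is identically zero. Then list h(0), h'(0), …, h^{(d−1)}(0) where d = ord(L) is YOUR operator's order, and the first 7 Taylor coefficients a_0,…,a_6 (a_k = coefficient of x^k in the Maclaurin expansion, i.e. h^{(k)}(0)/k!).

f: a_k = 0, -6, 9, -18, 81/2, -486/5, 243, …
g: a_k = -2, 0, 9, 0, -27/4, 0, 81/40, …
h₀=f+g: left-lcm gives L₀, ord ≤ 4.
h=h₀': d/dx-closure on L₀ ⇒ L.
L = (63 + 54·x + 81·x^2) + (9 + 45·x + 81·x^2 + 81·x^3)·Dx + (7 + 6·x + 9·x^2)·Dx^2 + (1 + 5·x + 9·x^2 + 9·x^3)·Dx^3  (order 3).
h: a_k = -6, 36, -54, 135, -486, 29403/20, -4374, …
ICs: h(0) = -6, h′(0) = 36, h′′(0) = -108.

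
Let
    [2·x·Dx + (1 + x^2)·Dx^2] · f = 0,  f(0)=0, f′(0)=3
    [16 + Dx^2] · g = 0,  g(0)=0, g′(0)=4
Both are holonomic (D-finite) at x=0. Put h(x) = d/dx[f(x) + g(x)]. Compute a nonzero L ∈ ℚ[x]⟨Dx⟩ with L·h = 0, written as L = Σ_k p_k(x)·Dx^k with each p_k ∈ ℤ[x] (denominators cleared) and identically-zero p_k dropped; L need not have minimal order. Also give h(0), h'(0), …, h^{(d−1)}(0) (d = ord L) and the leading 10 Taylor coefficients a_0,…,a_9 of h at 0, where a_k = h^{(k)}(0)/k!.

L = (64·x + 704·x^3 + 256·x^5) + (112 + 416·x^2 + 432·x^4 + 128·x^6)·Dx + (4·x + 44·x^3 + 16·x^5)·Dx^2 + (7 + 26·x^2 + 27·x^4 + 8·x^6)·Dx^3  (order 3).
h: a_k = 7, 0, -35, 0, 137/3, 0, -1159/45, 0, 2993/315, 0, …
ICs: h(0) = 7, h′(0) = 0, h′′(0) = -70.

f: a_k = 0, 3, 0, -1, 0, 3/5, 0, -3/7, 0, 1/3, …
g: a_k = 0, 4, 0, -32/3, 0, 128/15, 0, -1024/315, 0, 2048/2835, …
h₀=f+g: left-lcm gives L₀, ord ≤ 4.
h₀' ⇒ L via d/dx closure of L₀.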